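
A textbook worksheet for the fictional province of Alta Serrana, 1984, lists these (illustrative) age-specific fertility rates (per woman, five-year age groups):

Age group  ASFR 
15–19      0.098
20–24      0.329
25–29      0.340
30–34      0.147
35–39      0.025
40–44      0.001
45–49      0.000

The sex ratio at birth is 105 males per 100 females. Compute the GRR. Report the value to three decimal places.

2.293

Proportion female at birth = 100 / (100 + 105) = 0.48780.
Sum of ASFRs = 0.098 + 0.329 + 0.340 + 0.147 + 0.025 + 0.001 + 0.000 = 0.940
TFR = 5 × 0.940 = 4.7
GRR = 0.48780 × 4.7 = 2.29266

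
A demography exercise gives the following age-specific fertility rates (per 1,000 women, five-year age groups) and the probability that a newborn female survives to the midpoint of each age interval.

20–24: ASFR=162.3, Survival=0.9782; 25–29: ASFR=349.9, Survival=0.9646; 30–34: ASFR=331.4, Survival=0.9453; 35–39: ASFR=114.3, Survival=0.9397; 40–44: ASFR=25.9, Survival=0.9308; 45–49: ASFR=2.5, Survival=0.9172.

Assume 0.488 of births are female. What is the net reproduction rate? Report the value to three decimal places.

2.302

Proportion female at birth = 0.488.
Per-age-group product (5 × ASFR × survival probability):
  20–24: 5 × 162.3/1000 × 0.9782 = 0.79381
  25–29: 5 × 349.9/1000 × 0.9646 = 1.68757
  30–34: 5 × 331.4/1000 × 0.9453 = 1.56636
  35–39: 5 × 114.3/1000 × 0.9397 = 0.53704
  40–44: 5 × 25.9/1000 × 0.9308 = 0.12054
  45–49: 5 × 2.5/1000 × 0.9172 = 0.01147
Sum = 4.71679
NRR = 0.488 × 4.71679 = 2.30179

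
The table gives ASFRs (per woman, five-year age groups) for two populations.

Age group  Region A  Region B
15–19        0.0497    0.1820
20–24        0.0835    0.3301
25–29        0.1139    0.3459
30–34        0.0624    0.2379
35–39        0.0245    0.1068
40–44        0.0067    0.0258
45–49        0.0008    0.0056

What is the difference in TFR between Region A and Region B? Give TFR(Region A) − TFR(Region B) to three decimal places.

-4.463

Region A:
  Sum of ASFRs = 0.0497 + 0.0835 + 0.1139 + 0.0624 + 0.0245 + 0.0067 + 0.0008 = 0.3415
  TFR = 5 × 0.3415 = 1.7075
Region B:
  Sum of ASFRs = 0.1820 + 0.3301 + 0.3459 + 0.2379 + 0.1068 + 0.0258 + 0.0056 = 1.2341
  TFR = 5 × 1.2341 = 6.1705
Difference = 1.7075 − 6.1705 = -4.463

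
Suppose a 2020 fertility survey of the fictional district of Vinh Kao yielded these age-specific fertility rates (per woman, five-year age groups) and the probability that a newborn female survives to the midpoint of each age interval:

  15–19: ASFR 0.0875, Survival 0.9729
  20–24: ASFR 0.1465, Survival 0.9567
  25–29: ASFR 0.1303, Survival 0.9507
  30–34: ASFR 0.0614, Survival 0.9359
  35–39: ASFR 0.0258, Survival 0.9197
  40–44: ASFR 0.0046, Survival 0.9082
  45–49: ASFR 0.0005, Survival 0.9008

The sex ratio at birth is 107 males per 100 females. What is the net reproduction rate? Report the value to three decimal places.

1.051

Proportion female at birth = 100 / (100 + 107) = 0.48309.
Survival-weighted fertility by age (5·fₓ·Sₓ):
  15–19: 5 × 0.0875 × 0.9729 = 0.42564
  20–24: 5 × 0.1465 × 0.9567 = 0.70078
  25–29: 5 × 0.1303 × 0.9507 = 0.61938
  30–34: 5 × 0.0614 × 0.9359 = 0.28732
  35–39: 5 × 0.0258 × 0.9197 = 0.11864
  40–44: 5 × 0.0046 × 0.9082 = 0.02089
  45–49: 5 × 0.0005 × 0.9008 = 0.00225
Sum = 2.17490
NRR = 0.48309 × 2.17490 = 1.05067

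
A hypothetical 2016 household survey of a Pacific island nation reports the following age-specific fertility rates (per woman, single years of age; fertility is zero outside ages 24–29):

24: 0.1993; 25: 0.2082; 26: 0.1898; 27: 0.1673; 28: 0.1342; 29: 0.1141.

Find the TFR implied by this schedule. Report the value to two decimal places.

1.01

Sum of ASFRs = 0.1993 + 0.2082 + 0.1898 + 0.1673 + 0.1342 + 0.1141 = 1.0129
TFR = 1.0129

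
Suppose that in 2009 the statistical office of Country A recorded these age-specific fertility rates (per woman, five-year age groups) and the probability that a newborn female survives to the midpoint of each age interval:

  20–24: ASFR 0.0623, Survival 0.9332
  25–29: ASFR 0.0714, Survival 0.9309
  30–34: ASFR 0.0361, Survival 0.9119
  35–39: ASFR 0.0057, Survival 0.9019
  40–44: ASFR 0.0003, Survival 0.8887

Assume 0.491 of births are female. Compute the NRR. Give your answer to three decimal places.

Proportion female at birth = 0.491.
Survival-weighted fertility by age (5·fₓ·Sₓ):
  20–24: 5 × 0.0623 × 0.9332 = 0.29069
  25–29: 5 × 0.0714 × 0.9309 = 0.33233
  30–34: 5 × 0.0361 × 0.9119 = 0.16460
  35–39: 5 × 0.0057 × 0.9019 = 0.02570
  40–44: 5 × 0.0003 × 0.8887 = 0.00133
Sum = 0.81465
NRR = 0.491 × 0.81465 = 0.39999

0.400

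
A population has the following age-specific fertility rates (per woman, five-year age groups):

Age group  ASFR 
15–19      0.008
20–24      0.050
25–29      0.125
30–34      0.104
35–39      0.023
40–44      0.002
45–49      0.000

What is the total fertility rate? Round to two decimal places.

1.56

Sum of ASFRs = 0.008 + 0.050 + 0.125 + 0.104 + 0.023 + 0.002 + 0.000 = 0.312
TFR = 5 × 0.312 = 1.56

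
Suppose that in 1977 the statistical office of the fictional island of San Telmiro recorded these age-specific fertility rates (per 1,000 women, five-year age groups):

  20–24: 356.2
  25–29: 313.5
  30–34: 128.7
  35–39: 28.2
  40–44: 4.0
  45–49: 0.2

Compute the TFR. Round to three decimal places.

4.154

Sum of ASFRs = 356.2 + 313.5 + 128.7 + 28.2 + 4.0 + 0.2 = 830.8
TFR = 5 × 830.8 / 1000 = 4.154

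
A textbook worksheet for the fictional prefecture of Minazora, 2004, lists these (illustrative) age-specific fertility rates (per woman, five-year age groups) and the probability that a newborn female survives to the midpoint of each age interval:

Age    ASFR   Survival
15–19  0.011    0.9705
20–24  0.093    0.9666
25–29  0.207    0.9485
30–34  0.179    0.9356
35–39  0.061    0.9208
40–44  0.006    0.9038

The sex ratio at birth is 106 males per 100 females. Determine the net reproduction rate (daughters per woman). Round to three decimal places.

1.277

Proportion female at birth = 100 / (100 + 106) = 0.48544.
Per-age-group product (5 × ASFR × survival probability):
  15–19: 5 × 0.011 × 0.9705 = 0.05338
  20–24: 5 × 0.093 × 0.9666 = 0.44947
  25–29: 5 × 0.207 × 0.9485 = 0.98170
  30–34: 5 × 0.179 × 0.9356 = 0.83736
  35–39: 5 × 0.061 × 0.9208 = 0.28084
  40–44: 5 × 0.006 × 0.9038 = 0.02711
Sum = 2.62986
NRR = 0.48544 × 2.62986 = 1.27664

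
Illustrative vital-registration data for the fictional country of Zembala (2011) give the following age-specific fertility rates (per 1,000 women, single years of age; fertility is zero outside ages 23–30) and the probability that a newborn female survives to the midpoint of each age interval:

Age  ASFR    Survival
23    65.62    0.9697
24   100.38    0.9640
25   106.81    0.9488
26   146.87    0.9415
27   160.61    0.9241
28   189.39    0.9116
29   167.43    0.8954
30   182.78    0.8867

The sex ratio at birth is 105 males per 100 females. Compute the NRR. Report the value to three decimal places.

Proportion female at birth = 100 / (100 + 105) = 0.48780.
Survival-weighted fertility by age (1·fₓ·Sₓ):
  23: 1 × 65.62/1000 × 0.9697 = 0.06363
  24: 1 × 100.38/1000 × 0.9640 = 0.09677
  25: 1 × 106.81/1000 × 0.9488 = 0.10134
  26: 1 × 146.87/1000 × 0.9415 = 0.13828
  27: 1 × 160.61/1000 × 0.9241 = 0.14842
  28: 1 × 189.39/1000 × 0.9116 = 0.17265
  29: 1 × 167.43/1000 × 0.8954 = 0.14992
  30: 1 × 182.78/1000 × 0.8867 = 0.16207
Sum = 1.03308
NRR = 0.48780 × 1.03308 = 0.50394

0.504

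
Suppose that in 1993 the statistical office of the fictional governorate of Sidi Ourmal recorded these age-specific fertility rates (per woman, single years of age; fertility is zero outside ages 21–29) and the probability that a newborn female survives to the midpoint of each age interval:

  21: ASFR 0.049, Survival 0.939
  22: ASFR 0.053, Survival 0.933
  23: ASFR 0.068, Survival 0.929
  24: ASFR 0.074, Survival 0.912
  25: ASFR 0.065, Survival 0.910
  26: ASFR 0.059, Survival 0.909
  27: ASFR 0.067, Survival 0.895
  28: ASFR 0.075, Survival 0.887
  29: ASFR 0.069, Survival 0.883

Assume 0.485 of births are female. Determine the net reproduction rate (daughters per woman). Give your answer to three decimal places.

0.255

Proportion female at birth = 0.485.
Survival-weighted fertility by age (1·fₓ·Sₓ):
  21: 1 × 0.049 × 0.939 = 0.04601
  22: 1 × 0.053 × 0.933 = 0.04945
  23: 1 × 0.068 × 0.929 = 0.06317
  24: 1 × 0.074 × 0.912 = 0.06749
  25: 1 × 0.065 × 0.910 = 0.05915
  26: 1 × 0.059 × 0.909 = 0.05363
  27: 1 × 0.067 × 0.895 = 0.05997
  28: 1 × 0.075 × 0.887 = 0.06653
  29: 1 × 0.069 × 0.883 = 0.06093
Sum = 0.52633
NRR = 0.485 × 0.52633 = 0.25527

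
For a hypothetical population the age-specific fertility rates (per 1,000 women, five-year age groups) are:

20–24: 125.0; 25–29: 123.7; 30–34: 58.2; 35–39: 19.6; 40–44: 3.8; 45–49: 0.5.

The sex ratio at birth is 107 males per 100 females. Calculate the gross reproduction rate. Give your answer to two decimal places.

Proportion female at birth = 100 / (100 + 107) = 0.48309.
Sum of ASFRs = 125.0 + 123.7 + 58.2 + 19.6 + 3.8 + 0.5 = 330.8
TFR = 5 × 330.8 / 1000 = 1.654
GRR = 0.48309 × 1.654 = 0.79903

0.80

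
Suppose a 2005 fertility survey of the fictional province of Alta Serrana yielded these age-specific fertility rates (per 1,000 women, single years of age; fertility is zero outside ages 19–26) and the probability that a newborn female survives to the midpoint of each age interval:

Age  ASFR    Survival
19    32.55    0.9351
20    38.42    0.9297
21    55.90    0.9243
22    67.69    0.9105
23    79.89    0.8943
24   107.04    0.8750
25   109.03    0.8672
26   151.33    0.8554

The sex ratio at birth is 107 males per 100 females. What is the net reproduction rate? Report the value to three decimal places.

0.275

Proportion female at birth = 100 / (100 + 107) = 0.48309.
Each age group contributes 1 × ASFR × survival:
  19: 1 × 32.55/1000 × 0.9351 = 0.03044
  20: 1 × 38.42/1000 × 0.9297 = 0.03572
  21: 1 × 55.90/1000 × 0.9243 = 0.05167
  22: 1 × 67.69/1000 × 0.9105 = 0.06163
  23: 1 × 79.89/1000 × 0.8943 = 0.07145
  24: 1 × 107.04/1000 × 0.8750 = 0.09366
  25: 1 × 109.03/1000 × 0.8672 = 0.09455
  26: 1 × 151.33/1000 × 0.8554 = 0.12945
Sum = 0.56857
NRR = 0.48309 × 0.56857 = 0.27467
With NRR below 1 the population is below replacement fertility.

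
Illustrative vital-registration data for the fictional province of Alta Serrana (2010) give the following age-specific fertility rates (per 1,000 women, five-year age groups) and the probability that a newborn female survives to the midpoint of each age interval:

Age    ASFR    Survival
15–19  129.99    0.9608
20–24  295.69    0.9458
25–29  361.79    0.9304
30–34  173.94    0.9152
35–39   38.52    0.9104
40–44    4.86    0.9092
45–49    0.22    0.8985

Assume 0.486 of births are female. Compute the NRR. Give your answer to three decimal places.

Proportion female at birth = 0.486.
Survival-weighted fertility by age (5·fₓ·Sₓ):
  15–19: 5 × 129.99/1000 × 0.9608 = 0.62447
  20–24: 5 × 295.69/1000 × 0.9458 = 1.39832
  25–29: 5 × 361.79/1000 × 0.9304 = 1.68305
  30–34: 5 × 173.94/1000 × 0.9152 = 0.79595
  35–39: 5 × 38.52/1000 × 0.9104 = 0.17534
  40–44: 5 × 4.86/1000 × 0.9092 = 0.02209
  45–49: 5 × 0.22/1000 × 0.8985 = 0.00099
Sum = 4.70021
NRR = 0.486 × 4.70021 = 2.28430
An NRR exceeding 1 indicates intrinsic growth under these rates.

2.284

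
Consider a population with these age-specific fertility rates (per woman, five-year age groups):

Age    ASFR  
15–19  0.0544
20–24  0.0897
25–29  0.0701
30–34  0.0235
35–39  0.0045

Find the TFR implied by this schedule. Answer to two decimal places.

Sum of ASFRs = 0.0544 + 0.0897 + 0.0701 + 0.0235 + 0.0045 = 0.2422
TFR = 5 × 0.2422 = 1.211

1.21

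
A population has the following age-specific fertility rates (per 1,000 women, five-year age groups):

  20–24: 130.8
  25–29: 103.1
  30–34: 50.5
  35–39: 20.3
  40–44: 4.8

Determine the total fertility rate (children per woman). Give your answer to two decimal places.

1.55

Sum of ASFRs = 130.8 + 103.1 + 50.5 + 20.3 + 4.8 = 309.5
TFR = 5 × 309.5 / 1000 = 1.5475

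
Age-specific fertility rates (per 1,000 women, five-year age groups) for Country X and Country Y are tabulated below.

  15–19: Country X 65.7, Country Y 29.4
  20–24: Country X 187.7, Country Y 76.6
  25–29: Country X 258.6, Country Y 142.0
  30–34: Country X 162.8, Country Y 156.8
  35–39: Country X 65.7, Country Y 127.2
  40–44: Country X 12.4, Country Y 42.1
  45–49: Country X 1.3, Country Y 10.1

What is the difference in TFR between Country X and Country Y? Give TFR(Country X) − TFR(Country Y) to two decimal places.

Country X:
  Sum of ASFRs = 65.7 + 187.7 + 258.6 + 162.8 + 65.7 + 12.4 + 1.3 = 754.2
  TFR = 5 × 754.2 / 1000 = 3.771
Country Y:
  Sum of ASFRs = 29.4 + 76.6 + 142.0 + 156.8 + 127.2 + 42.1 + 10.1 = 584.2
  TFR = 5 × 584.2 / 1000 = 2.921
Difference = 3.771 − 2.921 = 0.85

0.85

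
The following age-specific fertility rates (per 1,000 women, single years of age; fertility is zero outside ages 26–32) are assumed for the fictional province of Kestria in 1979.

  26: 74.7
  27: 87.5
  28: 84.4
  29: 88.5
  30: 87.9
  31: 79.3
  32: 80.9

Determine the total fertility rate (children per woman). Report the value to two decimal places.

0.58

Sum of ASFRs = 74.7 + 87.5 + 84.4 + 88.5 + 87.9 + 79.3 + 80.9 = 583.2
TFR = 583.2 / 1000 = 0.5832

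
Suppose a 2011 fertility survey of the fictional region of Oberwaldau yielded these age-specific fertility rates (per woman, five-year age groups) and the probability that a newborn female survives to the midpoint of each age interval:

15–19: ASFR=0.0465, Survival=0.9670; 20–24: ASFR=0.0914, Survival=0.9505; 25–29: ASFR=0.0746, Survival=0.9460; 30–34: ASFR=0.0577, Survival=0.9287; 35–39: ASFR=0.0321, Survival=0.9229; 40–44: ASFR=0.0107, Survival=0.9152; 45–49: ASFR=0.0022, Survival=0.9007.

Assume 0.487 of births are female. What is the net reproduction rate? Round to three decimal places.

Proportion female at birth = 0.487.
Per-age-group product (5 × ASFR × survival probability):
  15–19: 5 × 0.0465 × 0.9670 = 0.22483
  20–24: 5 × 0.0914 × 0.9505 = 0.43438
  25–29: 5 × 0.0746 × 0.9460 = 0.35286
  30–34: 5 × 0.0577 × 0.9287 = 0.26793
  35–39: 5 × 0.0321 × 0.9229 = 0.14813
  40–44: 5 × 0.0107 × 0.9152 = 0.04896
  45–49: 5 × 0.0022 × 0.9007 = 0.00991
Sum = 1.48700
NRR = 0.487 × 1.48700 = 0.72417

0.724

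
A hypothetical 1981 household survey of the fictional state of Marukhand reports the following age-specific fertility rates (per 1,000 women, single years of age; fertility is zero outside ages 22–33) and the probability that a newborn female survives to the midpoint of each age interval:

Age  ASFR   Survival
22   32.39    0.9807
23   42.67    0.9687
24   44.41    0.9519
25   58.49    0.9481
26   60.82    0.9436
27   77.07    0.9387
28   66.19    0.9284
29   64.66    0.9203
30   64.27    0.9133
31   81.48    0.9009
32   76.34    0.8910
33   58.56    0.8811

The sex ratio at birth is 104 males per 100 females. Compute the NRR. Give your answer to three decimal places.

Proportion female at birth = 100 / (100 + 104) = 0.49020.
Survival-weighted fertility by age (1·fₓ·Sₓ):
  22: 1 × 32.39/1000 × 0.9807 = 0.03176
  23: 1 × 42.67/1000 × 0.9687 = 0.04133
  24: 1 × 44.41/1000 × 0.9519 = 0.04227
  25: 1 × 58.49/1000 × 0.9481 = 0.05545
  26: 1 × 60.82/1000 × 0.9436 = 0.05739
  27: 1 × 77.07/1000 × 0.9387 = 0.07235
  28: 1 × 66.19/1000 × 0.9284 = 0.06145
  29: 1 × 64.66/1000 × 0.9203 = 0.05951
  30: 1 × 64.27/1000 × 0.9133 = 0.05870
  31: 1 × 81.48/1000 × 0.9009 = 0.07341
  32: 1 × 76.34/1000 × 0.8910 = 0.06802
  33: 1 × 58.56/1000 × 0.8811 = 0.05160
Sum = 0.67324
NRR = 0.49020 × 0.67324 = 0.33002
With NRR below 1 the population is below replacement fertility.

0.330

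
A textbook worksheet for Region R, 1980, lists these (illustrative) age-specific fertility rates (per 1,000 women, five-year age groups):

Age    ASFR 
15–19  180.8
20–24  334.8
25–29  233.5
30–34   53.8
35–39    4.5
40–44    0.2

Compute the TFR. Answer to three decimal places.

Sum of ASFRs = 180.8 + 334.8 + 233.5 + 53.8 + 4.5 + 0.2 = 807.6
TFR = 5 × 807.6 / 1000 = 4.038

4.038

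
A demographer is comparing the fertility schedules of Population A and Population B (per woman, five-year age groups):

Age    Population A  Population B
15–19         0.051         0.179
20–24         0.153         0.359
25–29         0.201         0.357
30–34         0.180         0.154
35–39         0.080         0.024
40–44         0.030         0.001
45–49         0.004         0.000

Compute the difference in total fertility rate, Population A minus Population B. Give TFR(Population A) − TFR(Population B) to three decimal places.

Population A:
  Sum of ASFRs = 0.051 + 0.153 + 0.201 + 0.180 + 0.080 + 0.030 + 0.004 = 0.699
  TFR = 5 × 0.699 = 3.495
Population B:
  Sum of ASFRs = 0.179 + 0.359 + 0.357 + 0.154 + 0.024 + 0.001 + 0.000 = 1.074
  TFR = 5 × 1.074 = 5.37
Difference = 3.495 − 5.37 = -1.875

-1.875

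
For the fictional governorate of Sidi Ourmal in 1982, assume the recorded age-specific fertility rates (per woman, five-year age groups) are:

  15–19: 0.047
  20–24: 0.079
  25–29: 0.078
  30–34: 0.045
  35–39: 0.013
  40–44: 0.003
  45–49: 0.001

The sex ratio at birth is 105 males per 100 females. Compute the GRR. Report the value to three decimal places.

0.649

Proportion female at birth = 100 / (100 + 105) = 0.48780.
Sum of ASFRs = 0.047 + 0.079 + 0.078 + 0.045 + 0.013 + 0.003 + 0.001 = 0.266
TFR = 5 × 0.266 = 1.33
GRR = 0.48780 × 1.33 = 0.64877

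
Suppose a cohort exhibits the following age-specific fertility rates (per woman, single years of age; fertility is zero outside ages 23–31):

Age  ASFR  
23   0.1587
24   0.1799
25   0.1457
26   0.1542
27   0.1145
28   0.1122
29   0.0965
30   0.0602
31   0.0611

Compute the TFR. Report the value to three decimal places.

Sum of ASFRs = 0.1587 + 0.1799 + 0.1457 + 0.1542 + 0.1145 + 0.1122 + 0.0965 + 0.0602 + 0.0611 = 1.0830
TFR = 1.083

1.083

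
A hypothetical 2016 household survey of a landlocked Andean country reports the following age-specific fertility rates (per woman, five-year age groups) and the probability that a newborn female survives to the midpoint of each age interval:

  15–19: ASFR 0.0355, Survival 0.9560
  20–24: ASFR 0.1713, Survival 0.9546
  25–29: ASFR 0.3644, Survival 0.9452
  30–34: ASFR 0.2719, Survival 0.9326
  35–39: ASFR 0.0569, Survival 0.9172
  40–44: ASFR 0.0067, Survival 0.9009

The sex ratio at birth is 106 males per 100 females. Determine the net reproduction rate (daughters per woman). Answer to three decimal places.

Proportion female at birth = 100 / (100 + 106) = 0.48544.
Each age group contributes 5 × ASFR × survival:
  15–19: 5 × 0.0355 × 0.9560 = 0.16969
  20–24: 5 × 0.1713 × 0.9546 = 0.81761
  25–29: 5 × 0.3644 × 0.9452 = 1.72215
  30–34: 5 × 0.2719 × 0.9326 = 1.26787
  35–39: 5 × 0.0569 × 0.9172 = 0.26094
  40–44: 5 × 0.0067 × 0.9009 = 0.03018
Sum = 4.26844
NRR = 0.48544 × 4.26844 = 2.07207
An NRR exceeding 1 indicates intrinsic growth under these rates.

2.072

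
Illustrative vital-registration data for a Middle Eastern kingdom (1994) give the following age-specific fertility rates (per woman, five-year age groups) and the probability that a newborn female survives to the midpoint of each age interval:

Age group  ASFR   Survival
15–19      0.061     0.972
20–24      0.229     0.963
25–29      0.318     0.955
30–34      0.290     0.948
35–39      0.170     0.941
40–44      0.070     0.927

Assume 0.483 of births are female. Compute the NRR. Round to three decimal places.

Proportion female at birth = 0.483.
Each age group contributes 5 × ASFR × survival:
  15–19: 5 × 0.061 × 0.972 = 0.29646
  20–24: 5 × 0.229 × 0.963 = 1.10264
  25–29: 5 × 0.318 × 0.955 = 1.51845
  30–34: 5 × 0.290 × 0.948 = 1.37460
  35–39: 5 × 0.170 × 0.941 = 0.79985
  40–44: 5 × 0.070 × 0.927 = 0.32445
Sum = 5.41645
NRR = 0.483 × 5.41645 = 2.61615
An NRR exceeding 1 indicates intrinsic growth under these rates.

2.616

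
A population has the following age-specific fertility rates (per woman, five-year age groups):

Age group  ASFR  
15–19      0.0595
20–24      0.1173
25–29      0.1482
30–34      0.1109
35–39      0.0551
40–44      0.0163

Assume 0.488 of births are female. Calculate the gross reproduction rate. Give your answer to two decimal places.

Proportion female at birth = 0.488.
Sum of ASFRs = 0.0595 + 0.1173 + 0.1482 + 0.1109 + 0.0551 + 0.0163 = 0.5073
TFR = 5 × 0.5073 = 2.5365
GRR = 0.488 × 2.5365 = 1.23781

1.24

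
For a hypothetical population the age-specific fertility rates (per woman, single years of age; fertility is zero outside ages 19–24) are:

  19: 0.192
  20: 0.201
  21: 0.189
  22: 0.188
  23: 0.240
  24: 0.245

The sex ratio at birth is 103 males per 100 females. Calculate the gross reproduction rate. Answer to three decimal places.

0.618

Proportion female at birth = 100 / (100 + 103) = 0.49261.
Sum of ASFRs = 0.192 + 0.201 + 0.189 + 0.188 + 0.240 + 0.245 = 1.255
TFR = 1.255
GRR = 0.49261 × 1.255 = 0.61823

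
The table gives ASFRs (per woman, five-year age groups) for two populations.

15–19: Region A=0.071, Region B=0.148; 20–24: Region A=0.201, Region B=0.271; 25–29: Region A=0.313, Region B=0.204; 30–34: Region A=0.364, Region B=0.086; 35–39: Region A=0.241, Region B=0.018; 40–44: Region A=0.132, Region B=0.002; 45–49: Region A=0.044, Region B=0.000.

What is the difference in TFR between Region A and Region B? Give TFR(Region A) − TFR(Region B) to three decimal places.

Region A:
  Sum of ASFRs = 0.071 + 0.201 + 0.313 + 0.364 + 0.241 + 0.132 + 0.044 = 1.366
  TFR = 5 × 1.366 = 6.83
Region B:
  Sum of ASFRs = 0.148 + 0.271 + 0.204 + 0.086 + 0.018 + 0.002 + 0.000 = 0.729
  TFR = 5 × 0.729 = 3.645
Difference = 6.83 − 3.645 = 3.185

3.185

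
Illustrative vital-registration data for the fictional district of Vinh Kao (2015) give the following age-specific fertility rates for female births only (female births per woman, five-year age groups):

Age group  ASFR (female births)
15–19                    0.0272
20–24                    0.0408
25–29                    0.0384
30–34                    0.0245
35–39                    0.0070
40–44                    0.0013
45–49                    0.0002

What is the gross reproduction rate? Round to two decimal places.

0.70

Sum of female ASFRs = 0.0272 + 0.0408 + 0.0384 + 0.0245 + 0.0070 + 0.0013 + 0.0002 = 0.1394
GRR = 5 × 0.1394 = 0.697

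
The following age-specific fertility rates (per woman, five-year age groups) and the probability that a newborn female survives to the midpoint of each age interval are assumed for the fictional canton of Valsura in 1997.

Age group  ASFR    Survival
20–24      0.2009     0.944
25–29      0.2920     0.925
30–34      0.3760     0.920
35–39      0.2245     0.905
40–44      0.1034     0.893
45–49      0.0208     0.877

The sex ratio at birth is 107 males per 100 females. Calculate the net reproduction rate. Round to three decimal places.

2.704

Proportion female at birth = 100 / (100 + 107) = 0.48309.
Each age group contributes 5 × ASFR × survival:
  20–24: 5 × 0.2009 × 0.944 = 0.94825
  25–29: 5 × 0.2920 × 0.925 = 1.35050
  30–34: 5 × 0.3760 × 0.920 = 1.72960
  35–39: 5 × 0.2245 × 0.905 = 1.01586
  40–44: 5 × 0.1034 × 0.893 = 0.46168
  45–49: 5 × 0.0208 × 0.877 = 0.09121
Sum = 5.59710
NRR = 0.48309 × 5.59710 = 2.70390
NRR > 1, so each generation more than replaces itself.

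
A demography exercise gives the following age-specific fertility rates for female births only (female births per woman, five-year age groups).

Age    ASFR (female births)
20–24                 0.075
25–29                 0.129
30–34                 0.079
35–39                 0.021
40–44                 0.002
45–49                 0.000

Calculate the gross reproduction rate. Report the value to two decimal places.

1.53

Sum of female ASFRs = 0.075 + 0.129 + 0.079 + 0.021 + 0.002 + 0.000 = 0.306
GRR = 5 × 0.306 = 1.53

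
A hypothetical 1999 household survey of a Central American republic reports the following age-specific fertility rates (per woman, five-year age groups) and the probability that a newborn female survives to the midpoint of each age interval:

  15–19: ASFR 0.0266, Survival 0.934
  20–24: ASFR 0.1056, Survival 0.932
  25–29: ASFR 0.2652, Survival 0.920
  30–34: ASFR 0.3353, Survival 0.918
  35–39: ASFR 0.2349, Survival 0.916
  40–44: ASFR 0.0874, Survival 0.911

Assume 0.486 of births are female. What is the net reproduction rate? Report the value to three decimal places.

Proportion female at birth = 0.486.
Per-age-group product (5 × ASFR × survival probability):
  15–19: 5 × 0.0266 × 0.934 = 0.12422
  20–24: 5 × 0.1056 × 0.932 = 0.49210
  25–29: 5 × 0.2652 × 0.920 = 1.21992
  30–34: 5 × 0.3353 × 0.918 = 1.53903
  35–39: 5 × 0.2349 × 0.916 = 1.07584
  40–44: 5 × 0.0874 × 0.911 = 0.39811
Sum = 4.84922
NRR = 0.486 × 4.84922 = 2.35672

2.357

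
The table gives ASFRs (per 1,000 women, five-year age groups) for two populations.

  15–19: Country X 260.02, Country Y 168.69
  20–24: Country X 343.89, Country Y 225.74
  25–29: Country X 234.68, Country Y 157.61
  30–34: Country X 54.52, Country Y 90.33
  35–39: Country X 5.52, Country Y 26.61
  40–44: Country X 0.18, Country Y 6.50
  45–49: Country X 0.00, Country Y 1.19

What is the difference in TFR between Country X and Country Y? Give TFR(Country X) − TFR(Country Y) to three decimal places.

Country X:
  Sum of ASFRs = 260.02 + 343.89 + 234.68 + 54.52 + 5.52 + 0.18 + 0.00 = 898.81
  TFR = 5 × 898.81 / 1000 = 4.49405
Country Y:
  Sum of ASFRs = 168.69 + 225.74 + 157.61 + 90.33 + 26.61 + 6.50 + 1.19 = 676.67
  TFR = 5 × 676.67 / 1000 = 3.38335
Difference = 4.49405 − 3.38335 = 1.1107

1.111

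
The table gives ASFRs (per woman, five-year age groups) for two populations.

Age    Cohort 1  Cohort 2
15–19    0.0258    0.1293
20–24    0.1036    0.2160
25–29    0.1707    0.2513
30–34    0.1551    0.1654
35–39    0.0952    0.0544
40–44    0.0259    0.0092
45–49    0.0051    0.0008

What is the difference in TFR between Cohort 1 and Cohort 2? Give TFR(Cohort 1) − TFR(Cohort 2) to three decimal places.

-1.225

Cohort 1:
  Sum of ASFRs = 0.0258 + 0.1036 + 0.1707 + 0.1551 + 0.0952 + 0.0259 + 0.0051 = 0.5814
  TFR = 5 × 0.5814 = 2.907
Cohort 2:
  Sum of ASFRs = 0.1293 + 0.2160 + 0.2513 + 0.1654 + 0.0544 + 0.0092 + 0.0008 = 0.8264
  TFR = 5 × 0.8264 = 4.132
Difference = 2.907 − 4.132 = -1.225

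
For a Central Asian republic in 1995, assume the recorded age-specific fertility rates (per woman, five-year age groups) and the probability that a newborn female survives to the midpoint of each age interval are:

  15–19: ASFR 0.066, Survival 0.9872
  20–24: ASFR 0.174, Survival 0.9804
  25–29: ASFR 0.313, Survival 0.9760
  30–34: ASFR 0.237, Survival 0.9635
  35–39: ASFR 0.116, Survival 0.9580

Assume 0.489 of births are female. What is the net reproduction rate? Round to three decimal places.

2.153

Proportion female at birth = 0.489.
Survival-weighted fertility by age (5·fₓ·Sₓ):
  15–19: 5 × 0.066 × 0.9872 = 0.32578
  20–24: 5 × 0.174 × 0.9804 = 0.85295
  25–29: 5 × 0.313 × 0.9760 = 1.52744
  30–34: 5 × 0.237 × 0.9635 = 1.14175
  35–39: 5 × 0.116 × 0.9580 = 0.55564
Sum = 4.40356
NRR = 0.489 × 4.40356 = 2.15334
An NRR exceeding 1 indicates intrinsic growth under these rates.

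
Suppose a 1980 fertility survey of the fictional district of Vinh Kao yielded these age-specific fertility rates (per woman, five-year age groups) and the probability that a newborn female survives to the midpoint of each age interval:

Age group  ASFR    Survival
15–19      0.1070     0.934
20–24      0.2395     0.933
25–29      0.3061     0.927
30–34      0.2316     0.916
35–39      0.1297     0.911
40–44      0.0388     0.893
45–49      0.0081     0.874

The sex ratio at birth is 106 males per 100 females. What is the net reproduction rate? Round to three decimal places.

Proportion female at birth = 100 / (100 + 106) = 0.48544.
Each age group contributes 5 × ASFR × survival:
  15–19: 5 × 0.1070 × 0.934 = 0.49969
  20–24: 5 × 0.2395 × 0.933 = 1.11727
  25–29: 5 × 0.3061 × 0.927 = 1.41877
  30–34: 5 × 0.2316 × 0.916 = 1.06073
  35–39: 5 × 0.1297 × 0.911 = 0.59078
  40–44: 5 × 0.0388 × 0.893 = 0.17324
  45–49: 5 × 0.0081 × 0.874 = 0.03540
Sum = 4.89588
NRR = 0.48544 × 4.89588 = 2.37666

2.377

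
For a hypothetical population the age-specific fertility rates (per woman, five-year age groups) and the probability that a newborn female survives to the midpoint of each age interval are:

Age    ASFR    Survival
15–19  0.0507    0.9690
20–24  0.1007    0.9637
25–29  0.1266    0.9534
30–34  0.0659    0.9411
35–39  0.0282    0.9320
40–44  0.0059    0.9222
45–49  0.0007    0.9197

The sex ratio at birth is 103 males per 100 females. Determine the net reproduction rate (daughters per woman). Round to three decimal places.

0.890

Proportion female at birth = 100 / (100 + 103) = 0.49261.
Per-age-group product (5 × ASFR × survival probability):
  15–19: 5 × 0.0507 × 0.9690 = 0.24564
  20–24: 5 × 0.1007 × 0.9637 = 0.48522
  25–29: 5 × 0.1266 × 0.9534 = 0.60350
  30–34: 5 × 0.0659 × 0.9411 = 0.31009
  35–39: 5 × 0.0282 × 0.9320 = 0.13141
  40–44: 5 × 0.0059 × 0.9222 = 0.02720
  45–49: 5 × 0.0007 × 0.9197 = 0.00322
Sum = 1.80628
NRR = 0.49261 × 1.80628 = 0.88979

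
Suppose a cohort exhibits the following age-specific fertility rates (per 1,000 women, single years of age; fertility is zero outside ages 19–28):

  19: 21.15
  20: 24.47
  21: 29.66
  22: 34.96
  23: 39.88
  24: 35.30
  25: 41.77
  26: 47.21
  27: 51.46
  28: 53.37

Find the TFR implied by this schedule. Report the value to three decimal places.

Sum of ASFRs = 21.15 + 24.47 + 29.66 + 34.96 + 39.88 + 35.30 + 41.77 + 47.21 + 51.46 + 53.37 = 379.23
TFR = 379.23 / 1000 = 0.37923

0.379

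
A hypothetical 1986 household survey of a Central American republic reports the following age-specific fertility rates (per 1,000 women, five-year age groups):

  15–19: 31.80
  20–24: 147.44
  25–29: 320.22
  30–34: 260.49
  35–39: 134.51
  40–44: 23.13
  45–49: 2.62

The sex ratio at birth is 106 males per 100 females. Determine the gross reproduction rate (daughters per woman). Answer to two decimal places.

2.23

Proportion female at birth = 100 / (100 + 106) = 0.48544.
Sum of ASFRs = 31.80 + 147.44 + 320.22 + 260.49 + 134.51 + 23.13 + 2.62 = 920.21
TFR = 5 × 920.21 / 1000 = 4.60105
GRR = 0.48544 × 4.60105 = 2.23353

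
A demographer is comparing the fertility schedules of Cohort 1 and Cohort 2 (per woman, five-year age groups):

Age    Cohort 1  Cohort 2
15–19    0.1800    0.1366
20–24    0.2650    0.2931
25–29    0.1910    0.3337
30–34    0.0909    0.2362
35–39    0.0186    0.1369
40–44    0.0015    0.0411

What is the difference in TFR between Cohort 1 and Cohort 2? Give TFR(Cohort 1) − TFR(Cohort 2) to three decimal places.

-2.153

Cohort 1:
  Sum of ASFRs = 0.1800 + 0.2650 + 0.1910 + 0.0909 + 0.0186 + 0.0015 = 0.7470
  TFR = 5 × 0.7470 = 3.735
Cohort 2:
  Sum of ASFRs = 0.1366 + 0.2931 + 0.3337 + 0.2362 + 0.1369 + 0.0411 = 1.1776
  TFR = 5 × 1.1776 = 5.888
Difference = 3.735 − 5.888 = -2.153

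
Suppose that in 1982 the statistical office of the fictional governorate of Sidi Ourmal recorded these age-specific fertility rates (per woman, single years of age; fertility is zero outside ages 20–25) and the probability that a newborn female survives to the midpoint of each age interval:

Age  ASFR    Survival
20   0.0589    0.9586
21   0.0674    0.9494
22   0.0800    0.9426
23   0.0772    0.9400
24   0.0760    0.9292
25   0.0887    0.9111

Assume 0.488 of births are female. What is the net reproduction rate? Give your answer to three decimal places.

Proportion female at birth = 0.488.
Per-age-group product (1 × ASFR × survival probability):
  20: 1 × 0.0589 × 0.9586 = 0.05646
  21: 1 × 0.0674 × 0.9494 = 0.06399
  22: 1 × 0.0800 × 0.9426 = 0.07541
  23: 1 × 0.0772 × 0.9400 = 0.07257
  24: 1 × 0.0760 × 0.9292 = 0.07062
  25: 1 × 0.0887 × 0.9111 = 0.08081
Sum = 0.41986
NRR = 0.488 × 0.41986 = 0.20489
NRR < 1, so the cohort does not fully replace itself.

0.205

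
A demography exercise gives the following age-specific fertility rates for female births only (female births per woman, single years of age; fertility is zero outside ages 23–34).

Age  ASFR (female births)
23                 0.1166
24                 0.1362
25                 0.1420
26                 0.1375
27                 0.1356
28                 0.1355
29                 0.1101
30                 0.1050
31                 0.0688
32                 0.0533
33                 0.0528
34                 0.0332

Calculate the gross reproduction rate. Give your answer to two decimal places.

Sum of female ASFRs = 0.1166 + 0.1362 + 0.1420 + 0.1375 + 0.1356 + 0.1355 + 0.1101 + 0.1050 + 0.0688 + 0.0533 + 0.0528 + 0.0332 = 1.2266
GRR = 1.2266

1.23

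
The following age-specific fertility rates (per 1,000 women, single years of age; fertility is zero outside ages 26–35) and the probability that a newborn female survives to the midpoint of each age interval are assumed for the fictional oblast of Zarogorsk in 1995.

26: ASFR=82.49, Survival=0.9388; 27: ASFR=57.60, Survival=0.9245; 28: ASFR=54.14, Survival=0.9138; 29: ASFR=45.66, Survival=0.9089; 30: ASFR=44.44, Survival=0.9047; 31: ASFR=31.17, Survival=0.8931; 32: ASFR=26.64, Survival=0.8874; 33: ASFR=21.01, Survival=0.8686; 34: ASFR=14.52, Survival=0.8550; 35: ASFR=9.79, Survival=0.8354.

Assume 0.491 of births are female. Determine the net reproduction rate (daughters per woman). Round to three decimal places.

Proportion female at birth = 0.491.
Weighting each age-specific rate by interval width and survival:
  26: 1 × 82.49/1000 × 0.9388 = 0.07744
  27: 1 × 57.60/1000 × 0.9245 = 0.05325
  28: 1 × 54.14/1000 × 0.9138 = 0.04947
  29: 1 × 45.66/1000 × 0.9089 = 0.04150
  30: 1 × 44.44/1000 × 0.9047 = 0.04020
  31: 1 × 31.17/1000 × 0.8931 = 0.02784
  32: 1 × 26.64/1000 × 0.8874 = 0.02364
  33: 1 × 21.01/1000 × 0.8686 = 0.01825
  34: 1 × 14.52/1000 × 0.8550 = 0.01241
  35: 1 × 9.79/1000 × 0.8354 = 0.00818
Sum = 0.35218
NRR = 0.491 × 0.35218 = 0.17292
An NRR under 1 implies long-run decline under these rates.

0.173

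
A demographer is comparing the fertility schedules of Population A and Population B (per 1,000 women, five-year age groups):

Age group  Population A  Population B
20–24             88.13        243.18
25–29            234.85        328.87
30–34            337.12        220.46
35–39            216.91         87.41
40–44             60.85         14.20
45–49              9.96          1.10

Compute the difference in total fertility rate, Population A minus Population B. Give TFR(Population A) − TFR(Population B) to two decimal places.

0.26

Population A:
  Sum of ASFRs = 88.13 + 234.85 + 337.12 + 216.91 + 60.85 + 9.96 = 947.82
  TFR = 5 × 947.82 / 1000 = 4.7391
Population B:
  Sum of ASFRs = 243.18 + 328.87 + 220.46 + 87.41 + 14.20 + 1.10 = 895.22
  TFR = 5 × 895.22 / 1000 = 4.4761
Difference = 4.7391 − 4.4761 = 0.263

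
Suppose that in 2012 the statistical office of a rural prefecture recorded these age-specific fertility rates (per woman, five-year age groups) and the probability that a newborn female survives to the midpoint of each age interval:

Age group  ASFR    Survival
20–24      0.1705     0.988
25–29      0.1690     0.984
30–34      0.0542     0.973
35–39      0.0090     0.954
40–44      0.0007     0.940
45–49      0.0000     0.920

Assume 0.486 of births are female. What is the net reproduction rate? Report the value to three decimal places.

Proportion female at birth = 0.486.
Survival-weighted fertility by age (5·fₓ·Sₓ):
  20–24: 5 × 0.1705 × 0.988 = 0.84227
  25–29: 5 × 0.1690 × 0.984 = 0.83148
  30–34: 5 × 0.0542 × 0.973 = 0.26368
  35–39: 5 × 0.0090 × 0.954 = 0.04293
  40–44: 5 × 0.0007 × 0.940 = 0.00329
  45–49: 5 × 0.0000 × 0.920 = 0.00000
Sum = 1.98365
NRR = 0.486 × 1.98365 = 0.96405
An NRR under 1 implies long-run decline under these rates.

0.964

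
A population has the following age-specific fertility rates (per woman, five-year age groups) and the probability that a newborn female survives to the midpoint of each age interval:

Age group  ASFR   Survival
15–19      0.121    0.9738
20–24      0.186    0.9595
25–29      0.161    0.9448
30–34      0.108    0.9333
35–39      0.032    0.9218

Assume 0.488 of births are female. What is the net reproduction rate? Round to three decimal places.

Proportion female at birth = 0.488.
Survival-weighted fertility by age (5·fₓ·Sₓ):
  15–19: 5 × 0.121 × 0.9738 = 0.58915
  20–24: 5 × 0.186 × 0.9595 = 0.89234
  25–29: 5 × 0.161 × 0.9448 = 0.76056
  30–34: 5 × 0.108 × 0.9333 = 0.50398
  35–39: 5 × 0.032 × 0.9218 = 0.14749
Sum = 2.89352
NRR = 0.488 × 2.89352 = 1.41204

1.412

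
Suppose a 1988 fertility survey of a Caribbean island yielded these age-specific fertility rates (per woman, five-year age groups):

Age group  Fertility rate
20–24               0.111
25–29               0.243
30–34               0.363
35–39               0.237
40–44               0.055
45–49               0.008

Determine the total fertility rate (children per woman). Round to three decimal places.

Sum of ASFRs = 0.111 + 0.243 + 0.363 + 0.237 + 0.055 + 0.008 = 1.017
TFR = 5 × 1.017 = 5.085

5.085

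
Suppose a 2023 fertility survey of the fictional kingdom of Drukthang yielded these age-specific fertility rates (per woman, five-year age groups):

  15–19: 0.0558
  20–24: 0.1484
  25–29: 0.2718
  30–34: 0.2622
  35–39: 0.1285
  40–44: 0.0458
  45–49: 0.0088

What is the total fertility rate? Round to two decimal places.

4.61

Sum of ASFRs = 0.0558 + 0.1484 + 0.2718 + 0.2622 + 0.1285 + 0.0458 + 0.0088 = 0.9213
TFR = 5 × 0.9213 = 4.6065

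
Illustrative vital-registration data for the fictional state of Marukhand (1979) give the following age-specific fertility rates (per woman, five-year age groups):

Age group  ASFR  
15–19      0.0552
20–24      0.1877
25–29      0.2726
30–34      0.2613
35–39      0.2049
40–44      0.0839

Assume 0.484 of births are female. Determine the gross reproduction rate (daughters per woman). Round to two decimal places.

Proportion female at birth = 0.484.
Sum of ASFRs = 0.0552 + 0.1877 + 0.2726 + 0.2613 + 0.2049 + 0.0839 = 1.0656
TFR = 5 × 1.0656 = 5.328
GRR = 0.484 × 5.328 = 2.57875

2.58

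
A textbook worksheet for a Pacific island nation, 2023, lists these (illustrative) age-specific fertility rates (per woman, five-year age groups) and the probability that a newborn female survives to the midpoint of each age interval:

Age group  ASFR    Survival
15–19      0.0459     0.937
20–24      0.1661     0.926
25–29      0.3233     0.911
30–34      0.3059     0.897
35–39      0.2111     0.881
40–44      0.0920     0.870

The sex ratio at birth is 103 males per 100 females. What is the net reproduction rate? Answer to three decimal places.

Proportion female at birth = 100 / (100 + 103) = 0.49261.
Per-age-group product (5 × ASFR × survival probability):
  15–19: 5 × 0.0459 × 0.937 = 0.21504
  20–24: 5 × 0.1661 × 0.926 = 0.76904
  25–29: 5 × 0.3233 × 0.911 = 1.47263
  30–34: 5 × 0.3059 × 0.897 = 1.37196
  35–39: 5 × 0.2111 × 0.881 = 0.92990
  40–44: 5 × 0.0920 × 0.870 = 0.40020
Sum = 5.15877
NRR = 0.49261 × 5.15877 = 2.54126

2.541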